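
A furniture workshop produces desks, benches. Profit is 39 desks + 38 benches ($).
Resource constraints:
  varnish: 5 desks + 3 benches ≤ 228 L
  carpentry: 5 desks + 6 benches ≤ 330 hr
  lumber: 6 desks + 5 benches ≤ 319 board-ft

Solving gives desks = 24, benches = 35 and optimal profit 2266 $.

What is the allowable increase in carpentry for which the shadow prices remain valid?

52.8

Binding constraints: carpentry, lumber. The basis is B = [[5,6],[6,5]] with det -11.
Per unit increase in carpentry, x* moves by d = (-0.4545, 0.5455).
The basis stays optimal until desks reaches 0; allowable increase = 52.8 hr.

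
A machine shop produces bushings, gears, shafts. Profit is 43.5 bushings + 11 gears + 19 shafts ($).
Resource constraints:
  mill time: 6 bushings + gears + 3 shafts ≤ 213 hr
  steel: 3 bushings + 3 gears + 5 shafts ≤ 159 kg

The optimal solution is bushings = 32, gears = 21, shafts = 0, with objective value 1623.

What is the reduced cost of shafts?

At the optimum: mill time uses 213 of 213 (binding); steel uses 159 of 159 (binding).
From A_Bᵀ y = c: 6·y_mill time + 3·y_steel = 43.5; 1·y_mill time + 3·y_steel = 11.
Solving: y_mill time = 6.5, y_steel = 1.5.
Reduced cost of shafts: c₃ − yᵀa₃ = 19 − (6.5·3 + 1.5·5) = 19 − 27 = -8.

-8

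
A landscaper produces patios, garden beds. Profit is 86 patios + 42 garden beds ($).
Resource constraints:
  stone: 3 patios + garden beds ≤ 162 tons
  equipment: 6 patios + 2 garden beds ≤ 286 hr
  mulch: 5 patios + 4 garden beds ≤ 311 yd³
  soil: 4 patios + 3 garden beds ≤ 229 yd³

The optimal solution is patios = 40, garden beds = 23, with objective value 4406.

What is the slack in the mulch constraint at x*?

19

mulch used = 5·40 + 4·23 = 292; slack = 311 − 292 = 19.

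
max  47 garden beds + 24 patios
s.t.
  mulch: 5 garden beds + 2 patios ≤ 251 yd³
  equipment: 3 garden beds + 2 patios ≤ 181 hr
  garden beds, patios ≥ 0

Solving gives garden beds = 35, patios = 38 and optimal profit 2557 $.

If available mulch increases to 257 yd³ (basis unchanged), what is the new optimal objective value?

At the optimum: mulch uses 251 of 251 (binding); equipment uses 181 of 181 (binding).
Dual feasibility on the basic columns requires 5·y_mulch + 3·y_equipment = 47, 2·y_mulch + 2·y_equipment = 24.
Solving: y_mulch = 5.5, y_equipment = 6.5.
Δz = y_mulch·Δb = 5.5 × (6) = 33, so new z* = 2557 + 33 = 2590.

2590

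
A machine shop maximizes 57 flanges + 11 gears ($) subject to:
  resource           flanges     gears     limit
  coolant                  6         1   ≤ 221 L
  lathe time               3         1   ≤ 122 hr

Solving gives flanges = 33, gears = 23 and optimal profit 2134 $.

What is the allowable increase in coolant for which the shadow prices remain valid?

Binding constraints: coolant, lathe time. The basis is B = [[6,1],[3,1]] with det 3.
Per unit increase in coolant, x* moves by d = (0.3333, -1).
The basis stays optimal until gears reaches 0; allowable increase = 23 L.

23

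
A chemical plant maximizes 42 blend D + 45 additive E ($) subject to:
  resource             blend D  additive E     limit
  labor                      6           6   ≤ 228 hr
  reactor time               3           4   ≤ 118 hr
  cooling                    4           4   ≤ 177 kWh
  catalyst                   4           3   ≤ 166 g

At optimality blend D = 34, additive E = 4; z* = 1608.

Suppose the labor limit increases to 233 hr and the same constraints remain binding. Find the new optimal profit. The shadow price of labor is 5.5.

Δb = 5, so new z* = 1608 + (5.5)·(5) = 1608 + 27.5 = 1635.5.

1635.5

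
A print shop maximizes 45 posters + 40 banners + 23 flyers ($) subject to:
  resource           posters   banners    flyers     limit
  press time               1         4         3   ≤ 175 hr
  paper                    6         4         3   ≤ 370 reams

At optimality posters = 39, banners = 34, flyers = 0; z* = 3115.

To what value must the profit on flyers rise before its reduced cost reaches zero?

Both press time and paper are binding at x*.
Dual feasibility on the basic columns requires 1·y_press time + 6·y_paper = 45, 4·y_press time + 4·y_paper = 40.
→ y_press time = 3 and y_paper = 7.
flyers enters the basis when its profit ≥ yᵀa₃ = 3·3 + 7·3 = 30.

30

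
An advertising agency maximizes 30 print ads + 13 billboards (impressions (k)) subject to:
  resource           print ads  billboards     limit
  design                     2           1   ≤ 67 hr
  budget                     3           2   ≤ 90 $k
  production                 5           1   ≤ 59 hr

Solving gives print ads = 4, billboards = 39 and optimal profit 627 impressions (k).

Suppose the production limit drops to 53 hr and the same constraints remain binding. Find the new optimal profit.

Check each constraint at x*: design 47/67 (slack 20); budget 90/90 (tight); production 59/59 (tight).
By complementary slackness, y = 0 for the non-binding constraint.
The binding rows give the dual system: 3·y_budget + 5·y_production = 30 and 2·y_budget + 1·y_production = 13.
This yields shadow prices y_budget = 5, y_production = 3.
Δz = y_production·Δb = 3 × (-6) = -18, so new z* = 627 − 18 = 609.

609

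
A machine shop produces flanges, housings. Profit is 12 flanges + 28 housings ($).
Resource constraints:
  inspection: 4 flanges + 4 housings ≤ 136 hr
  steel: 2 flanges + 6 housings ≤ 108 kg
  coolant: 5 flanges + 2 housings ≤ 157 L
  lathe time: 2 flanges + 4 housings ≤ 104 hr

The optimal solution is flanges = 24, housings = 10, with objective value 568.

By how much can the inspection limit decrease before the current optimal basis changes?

64

Binding constraints: inspection, steel. The basis is B = [[4,4],[2,6]] with det 16.
Per unit decrease in inspection, x* moves by d = (-0.375, 0.125).
The basis stays optimal until flanges reaches 0; allowable decrease = 64 hr.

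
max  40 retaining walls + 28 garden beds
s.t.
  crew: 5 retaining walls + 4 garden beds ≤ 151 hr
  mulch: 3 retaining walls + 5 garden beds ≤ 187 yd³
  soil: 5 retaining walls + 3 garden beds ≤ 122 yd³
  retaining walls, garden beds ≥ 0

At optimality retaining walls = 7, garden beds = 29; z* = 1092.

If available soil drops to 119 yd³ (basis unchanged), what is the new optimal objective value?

1080

Check each constraint at x*: crew 151/151 (tight); mulch 166/187 (slack 21); soil 122/122 (tight).
By complementary slackness, y = 0 for the non-binding constraint.
From A_Bᵀ y = c: 5·y_crew + 5·y_soil = 40; 4·y_crew + 3·y_soil = 28.
→ y_crew = 4 and y_soil = 4.
Δz = y_soil·Δb = 4 × (-3) = -12, so new z* = 1092 − 12 = 1080.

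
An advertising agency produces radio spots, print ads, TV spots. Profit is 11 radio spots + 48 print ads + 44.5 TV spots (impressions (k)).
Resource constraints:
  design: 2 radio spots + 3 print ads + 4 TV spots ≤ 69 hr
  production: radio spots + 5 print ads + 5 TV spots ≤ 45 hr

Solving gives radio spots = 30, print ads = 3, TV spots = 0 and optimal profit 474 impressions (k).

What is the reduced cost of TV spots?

Both design and production are binding at x*.
From A_Bᵀ y = c: 2·y_design + 1·y_production = 11; 3·y_design + 5·y_production = 48.
This yields shadow prices y_design = 1, y_production = 9.
Reduced cost of TV spots: c₃ − yᵀa₃ = 44.5 − (1·4 + 9·5) = 44.5 − 49 = -4.5.

-4.5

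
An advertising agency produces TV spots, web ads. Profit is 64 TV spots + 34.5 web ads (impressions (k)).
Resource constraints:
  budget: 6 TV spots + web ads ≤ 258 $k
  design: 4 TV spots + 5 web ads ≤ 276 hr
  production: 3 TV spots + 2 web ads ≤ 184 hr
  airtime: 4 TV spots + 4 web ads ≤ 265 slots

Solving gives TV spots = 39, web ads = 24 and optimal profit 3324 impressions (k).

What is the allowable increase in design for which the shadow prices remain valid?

Binding constraints: budget, design. The basis is B = [[6,1],[4,5]] with det 26.
Per unit increase in design, x* moves by d = (-0.0385, 0.2308).
The basis stays optimal until airtime becomes binding; allowable increase = 16.9 hr.

16.9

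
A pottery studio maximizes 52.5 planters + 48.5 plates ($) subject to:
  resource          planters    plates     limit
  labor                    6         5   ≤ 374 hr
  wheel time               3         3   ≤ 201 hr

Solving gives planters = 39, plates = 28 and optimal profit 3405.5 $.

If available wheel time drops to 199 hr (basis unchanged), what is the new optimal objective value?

3386.5

Check each constraint at x*: labor 374/374 (tight); wheel time 201/201 (tight).
The binding rows give the dual system: 6·y_labor + 3·y_wheel time = 52.5 and 5·y_labor + 3·y_wheel time = 48.5.
This yields shadow prices y_labor = 4, y_wheel time = 9.5.
Δz = y_wheel time·Δb = 9.5 × (-2) = -19, so new z* = 3405.5 − 19 = 3386.5.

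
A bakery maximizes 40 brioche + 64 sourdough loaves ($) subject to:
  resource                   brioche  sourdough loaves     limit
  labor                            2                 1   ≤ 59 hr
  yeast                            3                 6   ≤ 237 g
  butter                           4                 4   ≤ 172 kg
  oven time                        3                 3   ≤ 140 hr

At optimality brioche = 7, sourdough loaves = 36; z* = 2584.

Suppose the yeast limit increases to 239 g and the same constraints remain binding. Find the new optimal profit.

2600

Binding: yeast and butter. Non-binding: labor (9 unused), oven time (11 unused).
By complementary slackness, y = 0 for the non-binding constraints.
From A_Bᵀ y = c: 3·y_yeast + 4·y_butter = 40; 6·y_yeast + 4·y_butter = 64.
This yields shadow prices y_yeast = 8, y_butter = 4.
Δz = y_yeast·Δb = 8 × (2) = 16, so new z* = 2584 + 16 = 2600.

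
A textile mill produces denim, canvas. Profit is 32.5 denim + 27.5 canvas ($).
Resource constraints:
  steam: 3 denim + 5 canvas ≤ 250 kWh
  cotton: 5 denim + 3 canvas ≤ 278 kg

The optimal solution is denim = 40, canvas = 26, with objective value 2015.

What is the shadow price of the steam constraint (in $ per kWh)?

Both steam and cotton are binding at x*.
From A_Bᵀ y = c: 3·y_steam + 5·y_cotton = 32.5; 5·y_steam + 3·y_cotton = 27.5.
This yields shadow prices y_steam = 2.5, y_cotton = 5.
Shadow price of steam = 2.5.

2.5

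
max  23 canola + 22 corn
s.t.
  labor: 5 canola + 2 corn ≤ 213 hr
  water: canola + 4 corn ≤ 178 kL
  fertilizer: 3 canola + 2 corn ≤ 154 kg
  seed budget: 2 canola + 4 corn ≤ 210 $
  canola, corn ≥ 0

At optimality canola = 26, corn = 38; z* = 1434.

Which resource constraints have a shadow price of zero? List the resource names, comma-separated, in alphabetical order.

labor: 206/213 (slack 7)
water: 178/178 (binding)
fertilizer: 154/154 (binding)
seed budget: 204/210 (slack 6)
By complementary slackness, a constraint with positive slack has shadow price 0 → labor, seed budget.

labor, seed budget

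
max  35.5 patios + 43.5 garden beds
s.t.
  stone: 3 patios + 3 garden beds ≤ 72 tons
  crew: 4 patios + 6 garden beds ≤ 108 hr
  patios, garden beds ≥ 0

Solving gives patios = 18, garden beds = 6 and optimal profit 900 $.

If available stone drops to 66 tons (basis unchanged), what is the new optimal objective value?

At the optimum: stone uses 72 of 72 (binding); crew uses 108 of 108 (binding).
From A_Bᵀ y = c: 3·y_stone + 4·y_crew = 35.5; 3·y_stone + 6·y_crew = 43.5.
Solving: y_stone = 6.5, y_crew = 4.
Δz = y_stone·Δb = 6.5 × (-6) = -39, so new z* = 900 − 39 = 861.

861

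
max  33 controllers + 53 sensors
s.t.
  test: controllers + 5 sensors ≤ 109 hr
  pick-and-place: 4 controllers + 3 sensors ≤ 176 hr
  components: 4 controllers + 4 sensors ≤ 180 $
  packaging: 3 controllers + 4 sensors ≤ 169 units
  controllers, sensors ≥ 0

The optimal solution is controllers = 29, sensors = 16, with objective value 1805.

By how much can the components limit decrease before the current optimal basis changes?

Binding constraints: test, components. The basis is B = [[1,5],[4,4]] with det -16.
Per unit decrease in components, x* moves by d = (-0.3125, 0.0625).
The basis stays optimal until controllers reaches 0; allowable decrease = 92.8 $.

92.8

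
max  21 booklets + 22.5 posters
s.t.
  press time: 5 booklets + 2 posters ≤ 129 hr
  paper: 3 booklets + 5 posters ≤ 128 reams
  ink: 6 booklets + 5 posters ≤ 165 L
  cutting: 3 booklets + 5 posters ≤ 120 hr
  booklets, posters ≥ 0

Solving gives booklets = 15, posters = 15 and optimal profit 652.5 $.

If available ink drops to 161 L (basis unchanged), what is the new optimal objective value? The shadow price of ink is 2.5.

Δb = -4, so new z* = 652.5 + (2.5)·(-4) = 652.5 − 10 = 642.5.

642.5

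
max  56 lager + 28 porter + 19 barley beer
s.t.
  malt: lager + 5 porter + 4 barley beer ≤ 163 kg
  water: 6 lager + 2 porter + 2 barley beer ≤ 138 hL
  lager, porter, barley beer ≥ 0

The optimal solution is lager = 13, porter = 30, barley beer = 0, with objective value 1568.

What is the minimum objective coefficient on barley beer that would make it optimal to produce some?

Check each constraint at x*: malt 163/163 (tight); water 138/138 (tight).
The binding rows give the dual system: 1·y_malt + 6·y_water = 56 and 5·y_malt + 2·y_water = 28.
→ y_malt = 2 and y_water = 9.
barley beer enters the basis when its profit ≥ yᵀa₃ = 2·4 + 9·2 = 26.

26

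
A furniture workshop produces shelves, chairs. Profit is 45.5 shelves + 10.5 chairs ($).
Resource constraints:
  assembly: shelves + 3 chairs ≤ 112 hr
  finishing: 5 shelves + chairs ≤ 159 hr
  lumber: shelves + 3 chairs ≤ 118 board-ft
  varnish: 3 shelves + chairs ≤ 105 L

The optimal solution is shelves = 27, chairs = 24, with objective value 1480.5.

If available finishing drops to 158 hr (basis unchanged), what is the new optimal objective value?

Binding: finishing and varnish. Non-binding: assembly (13 unused), lumber (19 unused).
Since assembly, lumber are not tight, their duals are 0.
From A_Bᵀ y = c: 5·y_finishing + 3·y_varnish = 45.5; 1·y_finishing + 1·y_varnish = 10.5.
Solving: y_finishing = 7, y_varnish = 3.5.
Δz = y_finishing·Δb = 7 × (-1) = -7, so new z* = 1480.5 − 7 = 1473.5.

1473.5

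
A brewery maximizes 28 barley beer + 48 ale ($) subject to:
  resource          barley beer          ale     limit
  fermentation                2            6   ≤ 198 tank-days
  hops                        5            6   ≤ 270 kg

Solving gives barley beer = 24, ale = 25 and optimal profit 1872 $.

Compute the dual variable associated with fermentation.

4

Both fermentation and hops are binding at x*.
From A_Bᵀ y = c: 2·y_fermentation + 5·y_hops = 28; 6·y_fermentation + 6·y_hops = 48.
This yields shadow prices y_fermentation = 4, y_hops = 4.
Shadow price of fermentation = 4.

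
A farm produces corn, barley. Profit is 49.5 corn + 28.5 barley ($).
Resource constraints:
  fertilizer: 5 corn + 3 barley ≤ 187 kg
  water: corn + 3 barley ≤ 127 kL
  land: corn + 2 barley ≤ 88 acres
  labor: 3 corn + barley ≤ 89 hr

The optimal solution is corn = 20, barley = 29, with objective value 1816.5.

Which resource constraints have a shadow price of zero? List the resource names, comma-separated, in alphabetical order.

land, water

fertilizer: 187/187 (binding)
water: 107/127 (slack 20)
land: 78/88 (slack 10)
labor: 89/89 (binding)
By complementary slackness, a constraint with positive slack has shadow price 0 → land, water.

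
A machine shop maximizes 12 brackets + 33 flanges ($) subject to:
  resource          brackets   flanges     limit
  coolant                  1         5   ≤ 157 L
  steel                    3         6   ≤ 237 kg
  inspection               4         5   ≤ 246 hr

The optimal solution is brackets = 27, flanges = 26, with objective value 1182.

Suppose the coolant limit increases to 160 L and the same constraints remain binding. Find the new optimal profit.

Check each constraint at x*: coolant 157/157 (tight); steel 237/237 (tight); inspection 238/246 (slack 8).
Slack constraints have shadow price 0 (complementary slackness).
The binding rows give the dual system: 1·y_coolant + 3·y_steel = 12 and 5·y_coolant + 6·y_steel = 33.
This yields shadow prices y_coolant = 3, y_steel = 3.
Δz = y_coolant·Δb = 3 × (3) = 9, so new z* = 1182 + 9 = 1191.

1191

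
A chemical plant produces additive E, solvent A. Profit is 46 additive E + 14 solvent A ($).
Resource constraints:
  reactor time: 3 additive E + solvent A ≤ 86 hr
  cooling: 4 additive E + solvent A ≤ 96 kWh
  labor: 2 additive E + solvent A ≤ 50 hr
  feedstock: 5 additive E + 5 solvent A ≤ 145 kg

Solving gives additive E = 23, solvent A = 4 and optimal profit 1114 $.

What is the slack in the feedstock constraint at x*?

feedstock used = 5·23 + 5·4 = 135; slack = 145 − 135 = 10.

10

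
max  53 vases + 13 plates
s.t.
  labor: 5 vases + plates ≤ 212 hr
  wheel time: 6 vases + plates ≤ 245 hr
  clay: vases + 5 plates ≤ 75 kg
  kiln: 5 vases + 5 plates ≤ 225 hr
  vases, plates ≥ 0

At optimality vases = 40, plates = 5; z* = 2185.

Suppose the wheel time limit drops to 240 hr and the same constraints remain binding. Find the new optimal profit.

Check each constraint at x*: labor 205/212 (slack 7); wheel time 245/245 (tight); clay 65/75 (slack 10); kiln 225/225 (tight).
Since labor, clay are not tight, their duals are 0.
The binding rows give the dual system: 6·y_wheel time + 5·y_kiln = 53 and 1·y_wheel time + 5·y_kiln = 13.
Solving: y_wheel time = 8, y_kiln = 1.
Δz = y_wheel time·Δb = 8 × (-5) = -40, so new z* = 2185 − 40 = 2145.

2145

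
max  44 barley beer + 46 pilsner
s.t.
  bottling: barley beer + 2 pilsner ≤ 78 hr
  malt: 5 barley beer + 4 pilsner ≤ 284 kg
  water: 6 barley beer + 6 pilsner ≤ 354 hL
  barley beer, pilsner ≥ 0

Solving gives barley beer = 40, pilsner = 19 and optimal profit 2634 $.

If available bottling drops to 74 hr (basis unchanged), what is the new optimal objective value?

2626

Check each constraint at x*: bottling 78/78 (tight); malt 276/284 (slack 8); water 354/354 (tight).
By complementary slackness, y = 0 for the non-binding constraint.
Dual feasibility on the basic columns requires 1·y_bottling + 6·y_water = 44, 2·y_bottling + 6·y_water = 46.
Solving: y_bottling = 2, y_water = 7.
Δz = y_bottling·Δb = 2 × (-4) = -8, so new z* = 2634 − 8 = 2626.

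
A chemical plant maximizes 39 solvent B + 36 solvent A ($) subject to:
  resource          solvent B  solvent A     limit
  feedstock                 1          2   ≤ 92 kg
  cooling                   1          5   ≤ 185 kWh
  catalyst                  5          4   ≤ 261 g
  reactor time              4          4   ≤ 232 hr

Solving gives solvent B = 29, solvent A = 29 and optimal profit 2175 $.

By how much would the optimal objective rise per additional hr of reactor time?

At the optimum: feedstock uses 87 of 92 (slack = 5); cooling uses 174 of 185 (slack = 11); catalyst uses 261 of 261 (binding); reactor time uses 232 of 232 (binding).
Since feedstock, cooling are not tight, their duals are 0.
Dual feasibility on the basic columns requires 5·y_catalyst + 4·y_reactor time = 39, 4·y_catalyst + 4·y_reactor time = 36.
This yields shadow prices y_catalyst = 3, y_reactor time = 6.
Shadow price of reactor time = 6.

6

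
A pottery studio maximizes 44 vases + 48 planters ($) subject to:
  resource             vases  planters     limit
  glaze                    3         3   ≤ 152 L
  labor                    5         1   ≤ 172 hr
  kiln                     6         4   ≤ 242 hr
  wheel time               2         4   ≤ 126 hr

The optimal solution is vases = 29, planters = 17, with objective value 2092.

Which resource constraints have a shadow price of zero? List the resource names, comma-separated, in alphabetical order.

glaze, labor

glaze: 138/152 (slack 14)
labor: 162/172 (slack 10)
kiln: 242/242 (binding)
wheel time: 126/126 (binding)
By complementary slackness, a constraint with positive slack has shadow price 0 → glaze, labor.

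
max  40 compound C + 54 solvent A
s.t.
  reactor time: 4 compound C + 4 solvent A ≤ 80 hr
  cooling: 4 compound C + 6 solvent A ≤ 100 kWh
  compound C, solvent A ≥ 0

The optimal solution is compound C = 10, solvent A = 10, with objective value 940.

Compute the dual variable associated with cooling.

7

Both reactor time and cooling are binding at x*.
The binding rows give the dual system: 4·y_reactor time + 4·y_cooling = 40 and 4·y_reactor time + 6·y_cooling = 54.
Solving: y_reactor time = 3, y_cooling = 7.
Shadow price of cooling = 7.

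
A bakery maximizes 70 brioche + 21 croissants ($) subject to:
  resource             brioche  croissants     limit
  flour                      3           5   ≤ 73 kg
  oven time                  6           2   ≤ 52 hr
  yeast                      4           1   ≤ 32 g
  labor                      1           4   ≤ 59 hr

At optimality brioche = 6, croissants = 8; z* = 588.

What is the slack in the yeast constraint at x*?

0

yeast used = 4·6 + 1·8 = 32; slack = 32 − 32 = 0.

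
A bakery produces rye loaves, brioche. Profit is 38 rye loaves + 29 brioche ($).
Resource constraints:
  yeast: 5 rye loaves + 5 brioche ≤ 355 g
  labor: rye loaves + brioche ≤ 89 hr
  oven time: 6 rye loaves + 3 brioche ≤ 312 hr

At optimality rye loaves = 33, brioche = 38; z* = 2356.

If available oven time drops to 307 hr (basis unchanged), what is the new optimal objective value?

Binding: yeast and oven time. Non-binding: labor (18 unused).
Since labor is not tight, its dual is 0.
Dual feasibility on the basic columns requires 5·y_yeast + 6·y_oven time = 38, 5·y_yeast + 3·y_oven time = 29.
This yields shadow prices y_yeast = 4, y_oven time = 3.
Δz = y_oven time·Δb = 3 × (-5) = -15, so new z* = 2356 − 15 = 2341.

2341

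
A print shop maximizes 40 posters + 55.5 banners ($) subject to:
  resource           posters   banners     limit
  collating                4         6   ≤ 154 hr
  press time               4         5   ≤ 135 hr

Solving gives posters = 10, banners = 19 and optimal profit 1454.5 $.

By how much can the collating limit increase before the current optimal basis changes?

Binding constraints: collating, press time. The basis is B = [[4,6],[4,5]] with det -4.
Per unit increase in collating, x* moves by d = (-1.25, 1).
The basis stays optimal until posters reaches 0; allowable increase = 8 hr.

8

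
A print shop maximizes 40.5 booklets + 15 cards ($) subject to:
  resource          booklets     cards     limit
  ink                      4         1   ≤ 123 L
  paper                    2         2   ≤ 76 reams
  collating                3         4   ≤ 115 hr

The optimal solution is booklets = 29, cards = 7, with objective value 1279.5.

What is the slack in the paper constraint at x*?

paper used = 2·29 + 2·7 = 72; slack = 76 − 72 = 4.

4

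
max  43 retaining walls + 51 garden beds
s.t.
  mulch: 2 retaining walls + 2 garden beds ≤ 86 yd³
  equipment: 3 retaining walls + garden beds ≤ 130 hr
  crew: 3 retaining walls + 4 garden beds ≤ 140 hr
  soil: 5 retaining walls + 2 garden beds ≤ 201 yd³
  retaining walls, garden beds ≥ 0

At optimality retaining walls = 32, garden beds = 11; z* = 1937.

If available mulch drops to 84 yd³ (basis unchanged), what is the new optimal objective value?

1918

Binding: mulch and crew. Non-binding: equipment (23 unused), soil (19 unused).
By complementary slackness, y = 0 for the non-binding constraints.
The binding rows give the dual system: 2·y_mulch + 3·y_crew = 43 and 2·y_mulch + 4·y_crew = 51.
This yields shadow prices y_mulch = 9.5, y_crew = 8.
Δz = y_mulch·Δb = 9.5 × (-2) = -19, so new z* = 1937 − 19 = 1918.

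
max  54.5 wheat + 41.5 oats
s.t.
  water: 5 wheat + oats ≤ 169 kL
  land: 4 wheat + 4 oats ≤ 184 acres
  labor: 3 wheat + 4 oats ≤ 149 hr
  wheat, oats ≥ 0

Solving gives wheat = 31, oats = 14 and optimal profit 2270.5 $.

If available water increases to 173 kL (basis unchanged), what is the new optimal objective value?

At the optimum: water uses 169 of 169 (binding); land uses 180 of 184 (slack = 4); labor uses 149 of 149 (binding).
Since land is not tight, its dual is 0.
Dual feasibility on the basic columns requires 5·y_water + 3·y_labor = 54.5, 1·y_water + 4·y_labor = 41.5.
→ y_water = 5.5 and y_labor = 9.
Δz = y_water·Δb = 5.5 × (4) = 22, so new z* = 2270.5 + 22 = 2292.5.

2292.5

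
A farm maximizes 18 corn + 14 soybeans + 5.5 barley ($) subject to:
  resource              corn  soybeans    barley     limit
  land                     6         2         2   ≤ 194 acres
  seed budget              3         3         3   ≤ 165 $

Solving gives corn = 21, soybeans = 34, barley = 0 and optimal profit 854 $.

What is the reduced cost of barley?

At the optimum: land uses 194 of 194 (binding); seed budget uses 165 of 165 (binding).
Dual feasibility on the basic columns requires 6·y_land + 3·y_seed budget = 18, 2·y_land + 3·y_seed budget = 14.
Solving: y_land = 1, y_seed budget = 4.
Reduced cost of barley: c₃ − yᵀa₃ = 5.5 − (1·2 + 4·3) = 5.5 − 14 = -8.5.

-8.5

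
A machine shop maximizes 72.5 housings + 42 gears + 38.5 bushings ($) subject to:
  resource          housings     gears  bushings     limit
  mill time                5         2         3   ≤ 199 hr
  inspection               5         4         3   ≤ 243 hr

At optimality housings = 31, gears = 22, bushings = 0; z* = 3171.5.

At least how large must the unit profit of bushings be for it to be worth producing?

Check each constraint at x*: mill time 199/199 (tight); inspection 243/243 (tight).
From A_Bᵀ y = c: 5·y_mill time + 5·y_inspection = 72.5; 2·y_mill time + 4·y_inspection = 42.
→ y_mill time = 8 and y_inspection = 6.5.
bushings enters the basis when its profit ≥ yᵀa₃ = 8·3 + 6.5·3 = 43.5.

43.5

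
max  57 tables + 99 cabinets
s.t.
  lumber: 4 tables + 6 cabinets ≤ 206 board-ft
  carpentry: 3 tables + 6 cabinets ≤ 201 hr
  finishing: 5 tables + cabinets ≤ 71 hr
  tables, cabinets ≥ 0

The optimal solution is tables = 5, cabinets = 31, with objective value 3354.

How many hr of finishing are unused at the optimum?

finishing used = 5·5 + 1·31 = 56; slack = 71 − 56 = 15.

15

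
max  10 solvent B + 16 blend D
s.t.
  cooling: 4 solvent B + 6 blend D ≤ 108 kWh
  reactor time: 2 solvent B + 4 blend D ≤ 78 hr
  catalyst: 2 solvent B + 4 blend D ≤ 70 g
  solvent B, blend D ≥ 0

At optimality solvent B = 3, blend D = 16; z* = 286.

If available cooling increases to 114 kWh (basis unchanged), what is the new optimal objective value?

298

Check each constraint at x*: cooling 108/108 (tight); reactor time 70/78 (slack 8); catalyst 70/70 (tight).
Slack constraints have shadow price 0 (complementary slackness).
Dual feasibility on the basic columns requires 4·y_cooling + 2·y_catalyst = 10, 6·y_cooling + 4·y_catalyst = 16.
This yields shadow prices y_cooling = 2, y_catalyst = 1.
Δz = y_cooling·Δb = 2 × (6) = 12, so new z* = 286 + 12 = 298.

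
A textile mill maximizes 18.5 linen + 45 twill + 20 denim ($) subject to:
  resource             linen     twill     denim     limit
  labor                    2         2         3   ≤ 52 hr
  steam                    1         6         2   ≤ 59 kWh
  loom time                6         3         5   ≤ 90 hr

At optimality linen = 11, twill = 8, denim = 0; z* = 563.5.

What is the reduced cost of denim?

At the optimum: labor uses 38 of 52 (slack = 14); steam uses 59 of 59 (binding); loom time uses 90 of 90 (binding).
By complementary slackness, y = 0 for the non-binding constraint.
Dual feasibility on the basic columns requires 1·y_steam + 6·y_loom time = 18.5, 6·y_steam + 3·y_loom time = 45.
Solving: y_steam = 6.5, y_loom time = 2.
Reduced cost of denim: c₃ − yᵀa₃ = 20 − (6.5·2 + 2·5) = 20 − 23 = -3.

-3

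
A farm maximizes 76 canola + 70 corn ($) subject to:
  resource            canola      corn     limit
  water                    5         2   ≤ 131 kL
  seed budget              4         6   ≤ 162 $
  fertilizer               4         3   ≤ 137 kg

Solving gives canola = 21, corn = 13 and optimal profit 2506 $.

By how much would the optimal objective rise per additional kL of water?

Binding: water and seed budget. Non-binding: fertilizer (14 unused).
Since fertilizer is not tight, its dual is 0.
From A_Bᵀ y = c: 5·y_water + 4·y_seed budget = 76; 2·y_water + 6·y_seed budget = 70.
This yields shadow prices y_water = 8, y_seed budget = 9.
Shadow price of water = 8.

8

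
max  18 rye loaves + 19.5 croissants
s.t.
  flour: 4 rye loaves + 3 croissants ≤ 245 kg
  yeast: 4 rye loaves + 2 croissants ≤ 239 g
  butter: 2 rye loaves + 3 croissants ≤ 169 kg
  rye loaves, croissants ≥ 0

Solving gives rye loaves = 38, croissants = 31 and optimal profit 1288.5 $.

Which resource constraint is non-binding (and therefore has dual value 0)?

yeast

flour: 245/245 (binding)
yeast: 214/239 (slack 25)
butter: 169/169 (binding)
By complementary slackness, a constraint with positive slack has shadow price 0 → yeast.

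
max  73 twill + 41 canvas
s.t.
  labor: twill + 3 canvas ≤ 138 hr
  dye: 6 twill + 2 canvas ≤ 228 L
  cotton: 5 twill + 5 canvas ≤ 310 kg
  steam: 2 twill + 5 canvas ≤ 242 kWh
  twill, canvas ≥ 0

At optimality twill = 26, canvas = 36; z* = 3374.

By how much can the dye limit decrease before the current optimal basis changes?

Binding constraints: dye, cotton. The basis is B = [[6,2],[5,5]] with det 20.
Per unit decrease in dye, x* moves by d = (-0.25, 0.25).
The basis stays optimal until labor becomes binding; allowable decrease = 8 L.

8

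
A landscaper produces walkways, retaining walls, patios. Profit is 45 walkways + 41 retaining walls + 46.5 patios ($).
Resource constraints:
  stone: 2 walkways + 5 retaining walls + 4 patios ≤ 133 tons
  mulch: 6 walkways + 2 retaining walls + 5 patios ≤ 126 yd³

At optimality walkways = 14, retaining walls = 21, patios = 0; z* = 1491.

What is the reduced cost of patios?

Both stone and mulch are binding at x*.
The binding rows give the dual system: 2·y_stone + 6·y_mulch = 45 and 5·y_stone + 2·y_mulch = 41.
→ y_stone = 6 and y_mulch = 5.5.
Reduced cost of patios: c₃ − yᵀa₃ = 46.5 − (6·4 + 5.5·5) = 46.5 − 51.5 = -5.

-5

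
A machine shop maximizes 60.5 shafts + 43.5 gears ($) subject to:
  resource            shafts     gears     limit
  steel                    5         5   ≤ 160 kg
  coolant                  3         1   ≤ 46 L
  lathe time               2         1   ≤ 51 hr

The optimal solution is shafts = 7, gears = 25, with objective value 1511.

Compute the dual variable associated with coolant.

At the optimum: steel uses 160 of 160 (binding); coolant uses 46 of 46 (binding); lathe time uses 39 of 51 (slack = 12).
By complementary slackness, y = 0 for the non-binding constraint.
From A_Bᵀ y = c: 5·y_steel + 3·y_coolant = 60.5; 5·y_steel + 1·y_coolant = 43.5.
→ y_steel = 7 and y_coolant = 8.5.
Shadow price of coolant = 8.5.

8.5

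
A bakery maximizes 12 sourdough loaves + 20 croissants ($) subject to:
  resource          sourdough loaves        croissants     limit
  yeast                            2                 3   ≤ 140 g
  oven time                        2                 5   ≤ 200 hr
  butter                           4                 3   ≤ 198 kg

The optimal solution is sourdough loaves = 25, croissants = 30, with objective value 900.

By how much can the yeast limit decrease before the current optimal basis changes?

20

Binding constraints: yeast, oven time. The basis is B = [[2,3],[2,5]] with det 4.
Per unit decrease in yeast, x* moves by d = (-1.25, 0.5).
The basis stays optimal until sourdough loaves reaches 0; allowable decrease = 20 g.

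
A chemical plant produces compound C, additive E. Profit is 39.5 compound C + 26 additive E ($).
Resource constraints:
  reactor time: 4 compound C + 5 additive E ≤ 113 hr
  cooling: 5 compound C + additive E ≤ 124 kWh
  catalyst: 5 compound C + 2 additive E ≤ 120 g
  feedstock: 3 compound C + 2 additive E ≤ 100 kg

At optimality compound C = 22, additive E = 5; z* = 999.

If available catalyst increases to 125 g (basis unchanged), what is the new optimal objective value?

1026.5

Check each constraint at x*: reactor time 113/113 (tight); cooling 115/124 (slack 9); catalyst 120/120 (tight); feedstock 76/100 (slack 24).
Slack constraints have shadow price 0 (complementary slackness).
The binding rows give the dual system: 4·y_reactor time + 5·y_catalyst = 39.5 and 5·y_reactor time + 2·y_catalyst = 26.
This yields shadow prices y_reactor time = 3, y_catalyst = 5.5.
Δz = y_catalyst·Δb = 5.5 × (5) = 27.5, so new z* = 999 + 27.5 = 1026.5.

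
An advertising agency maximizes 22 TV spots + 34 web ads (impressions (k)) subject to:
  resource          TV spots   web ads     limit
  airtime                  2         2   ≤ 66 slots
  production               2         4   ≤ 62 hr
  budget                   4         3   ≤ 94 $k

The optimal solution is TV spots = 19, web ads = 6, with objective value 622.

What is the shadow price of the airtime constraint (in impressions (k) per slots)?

0

Check each constraint at x*: airtime 50/66 (slack 16); production 62/62 (tight); budget 94/94 (tight).
Since airtime is not tight, its dual is 0.
Dual feasibility on the basic columns requires 2·y_production + 4·y_budget = 22, 4·y_production + 3·y_budget = 34.
Solving: y_production = 7, y_budget = 2.
Shadow price of airtime = 0.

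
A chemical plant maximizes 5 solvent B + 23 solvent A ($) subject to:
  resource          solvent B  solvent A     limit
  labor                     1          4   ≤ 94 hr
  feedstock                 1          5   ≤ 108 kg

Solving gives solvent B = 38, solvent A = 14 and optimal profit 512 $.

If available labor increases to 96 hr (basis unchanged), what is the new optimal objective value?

516

Check each constraint at x*: labor 94/94 (tight); feedstock 108/108 (tight).
From A_Bᵀ y = c: 1·y_labor + 1·y_feedstock = 5; 4·y_labor + 5·y_feedstock = 23.
→ y_labor = 2 and y_feedstock = 3.
Δz = y_labor·Δb = 2 × (2) = 4, so new z* = 512 + 4 = 516.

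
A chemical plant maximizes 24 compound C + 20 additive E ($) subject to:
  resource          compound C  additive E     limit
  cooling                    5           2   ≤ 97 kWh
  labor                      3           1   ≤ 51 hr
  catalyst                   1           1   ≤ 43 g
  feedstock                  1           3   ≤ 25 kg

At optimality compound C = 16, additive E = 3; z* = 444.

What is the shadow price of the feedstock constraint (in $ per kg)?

4.5

At the optimum: cooling uses 86 of 97 (slack = 11); labor uses 51 of 51 (binding); catalyst uses 19 of 43 (slack = 24); feedstock uses 25 of 25 (binding).
Since cooling, catalyst are not tight, their duals are 0.
From A_Bᵀ y = c: 3·y_labor + 1·y_feedstock = 24; 1·y_labor + 3·y_feedstock = 20.
→ y_labor = 6.5 and y_feedstock = 4.5.
Shadow price of feedstock = 4.5.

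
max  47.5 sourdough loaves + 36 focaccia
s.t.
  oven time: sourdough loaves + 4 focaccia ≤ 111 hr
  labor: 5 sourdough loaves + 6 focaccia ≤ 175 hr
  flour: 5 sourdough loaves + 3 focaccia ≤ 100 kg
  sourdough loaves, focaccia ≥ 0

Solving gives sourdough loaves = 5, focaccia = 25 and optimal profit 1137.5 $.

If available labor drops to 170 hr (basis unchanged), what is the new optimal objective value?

1125

Check each constraint at x*: oven time 105/111 (slack 6); labor 175/175 (tight); flour 100/100 (tight).
Since oven time is not tight, its dual is 0.
Dual feasibility on the basic columns requires 5·y_labor + 5·y_flour = 47.5, 6·y_labor + 3·y_flour = 36.
Solving: y_labor = 2.5, y_flour = 7.
Δz = y_labor·Δb = 2.5 × (-5) = -12.5, so new z* = 1137.5 − 12.5 = 1125.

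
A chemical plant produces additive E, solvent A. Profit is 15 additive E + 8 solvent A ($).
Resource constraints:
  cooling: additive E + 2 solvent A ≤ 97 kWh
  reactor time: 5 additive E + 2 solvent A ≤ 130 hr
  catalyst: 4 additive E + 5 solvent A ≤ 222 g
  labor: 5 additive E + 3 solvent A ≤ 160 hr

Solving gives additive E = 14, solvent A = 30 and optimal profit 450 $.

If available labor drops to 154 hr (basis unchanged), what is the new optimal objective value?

438

Check each constraint at x*: cooling 74/97 (slack 23); reactor time 130/130 (tight); catalyst 206/222 (slack 16); labor 160/160 (tight).
Slack constraints have shadow price 0 (complementary slackness).
Dual feasibility on the basic columns requires 5·y_reactor time + 5·y_labor = 15, 2·y_reactor time + 3·y_labor = 8.
This yields shadow prices y_reactor time = 1, y_labor = 2.
Δz = y_labor·Δb = 2 × (-6) = -12, so new z* = 450 − 12 = 438.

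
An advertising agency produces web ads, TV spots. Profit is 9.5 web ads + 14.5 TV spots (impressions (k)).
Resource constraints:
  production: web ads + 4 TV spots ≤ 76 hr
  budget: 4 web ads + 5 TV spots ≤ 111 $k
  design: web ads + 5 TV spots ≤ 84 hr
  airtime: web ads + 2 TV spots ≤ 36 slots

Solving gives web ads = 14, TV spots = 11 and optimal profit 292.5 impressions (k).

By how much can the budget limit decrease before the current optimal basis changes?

15

Binding constraints: budget, airtime. The basis is B = [[4,5],[1,2]] with det 3.
Per unit decrease in budget, x* moves by d = (-0.6667, 0.3333).
The basis stays optimal until design becomes binding; allowable decrease = 15 $k.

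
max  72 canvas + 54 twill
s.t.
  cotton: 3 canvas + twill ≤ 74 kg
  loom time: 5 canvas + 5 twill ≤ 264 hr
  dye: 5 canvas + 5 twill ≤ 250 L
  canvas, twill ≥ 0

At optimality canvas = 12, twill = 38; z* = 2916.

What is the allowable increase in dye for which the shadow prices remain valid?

14

Binding constraints: cotton, dye. The basis is B = [[3,1],[5,5]] with det 10.
Per unit increase in dye, x* moves by d = (-0.1, 0.3).
The basis stays optimal until loom time becomes binding; allowable increase = 14 L.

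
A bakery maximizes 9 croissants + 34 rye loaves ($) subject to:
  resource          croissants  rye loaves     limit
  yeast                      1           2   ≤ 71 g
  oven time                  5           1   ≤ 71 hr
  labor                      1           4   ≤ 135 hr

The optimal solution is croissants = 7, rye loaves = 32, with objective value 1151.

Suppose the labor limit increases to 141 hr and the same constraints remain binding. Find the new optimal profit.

1199

Check each constraint at x*: yeast 71/71 (tight); oven time 67/71 (slack 4); labor 135/135 (tight).
Since oven time is not tight, its dual is 0.
Dual feasibility on the basic columns requires 1·y_yeast + 1·y_labor = 9, 2·y_yeast + 4·y_labor = 34.
This yields shadow prices y_yeast = 1, y_labor = 8.
Δz = y_labor·Δb = 8 × (6) = 48, so new z* = 1151 + 48 = 1199.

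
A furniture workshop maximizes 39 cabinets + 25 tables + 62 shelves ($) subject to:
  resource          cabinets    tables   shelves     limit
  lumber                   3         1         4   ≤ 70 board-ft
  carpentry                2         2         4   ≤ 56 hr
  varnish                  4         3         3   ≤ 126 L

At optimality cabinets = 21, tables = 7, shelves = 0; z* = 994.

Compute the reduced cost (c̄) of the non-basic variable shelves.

-2

Binding: lumber and carpentry. Non-binding: varnish (21 unused).
By complementary slackness, y = 0 for the non-binding constraint.
Dual feasibility on the basic columns requires 3·y_lumber + 2·y_carpentry = 39, 1·y_lumber + 2·y_carpentry = 25.
This yields shadow prices y_lumber = 7, y_carpentry = 9.
Reduced cost of shelves: c₃ − yᵀa₃ = 62 − (7·4 + 9·4) = 62 − 64 = -2.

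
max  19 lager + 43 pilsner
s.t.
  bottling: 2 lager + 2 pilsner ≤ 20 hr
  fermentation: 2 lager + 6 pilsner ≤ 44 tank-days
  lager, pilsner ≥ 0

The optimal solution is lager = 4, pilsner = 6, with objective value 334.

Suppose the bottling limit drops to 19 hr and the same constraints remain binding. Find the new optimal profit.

330.5

At the optimum: bottling uses 20 of 20 (binding); fermentation uses 44 of 44 (binding).
From A_Bᵀ y = c: 2·y_bottling + 2·y_fermentation = 19; 2·y_bottling + 6·y_fermentation = 43.
Solving: y_bottling = 3.5, y_fermentation = 6.
Δz = y_bottling·Δb = 3.5 × (-1) = -3.5, so new z* = 334 − 3.5 = 330.5.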